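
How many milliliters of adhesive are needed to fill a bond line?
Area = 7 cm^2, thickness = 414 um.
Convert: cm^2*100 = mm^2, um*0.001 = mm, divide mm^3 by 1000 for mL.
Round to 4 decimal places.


= (7 * 100) * (414 * 0.001) / 1000
= 0.2898 mL

0.2898


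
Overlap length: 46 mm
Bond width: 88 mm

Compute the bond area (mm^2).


Bond area = 46 * 88 = 4048 mm^2

4048


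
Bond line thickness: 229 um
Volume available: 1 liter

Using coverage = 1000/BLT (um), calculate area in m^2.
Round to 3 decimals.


1 L = 1e6 mm^3, thickness = 229 um = 0.229 mm
Area = 1e6 / 0.229 mm^2 = (1e6 / 0.229) / 1e6 m^2 = 1000 / 229 m^2
= 4.367 m^2

4.367


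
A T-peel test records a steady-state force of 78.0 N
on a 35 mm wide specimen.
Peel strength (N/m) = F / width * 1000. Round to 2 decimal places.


Peel strength = 78.0 / 35 * 1000
= 2228.57 N/m

2228.57


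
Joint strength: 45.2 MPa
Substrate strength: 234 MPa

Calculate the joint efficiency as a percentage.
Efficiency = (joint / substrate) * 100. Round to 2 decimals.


Efficiency = (45.2 / 234) * 100 = 19.32%

19.32


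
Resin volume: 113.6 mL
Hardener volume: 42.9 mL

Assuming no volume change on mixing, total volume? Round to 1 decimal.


V_total = 113.6 + 42.9 = 156.5 mL

156.5


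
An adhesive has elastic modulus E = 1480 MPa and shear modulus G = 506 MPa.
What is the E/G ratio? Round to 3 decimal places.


E/G = 1480 / 506 = 2.925

2.925


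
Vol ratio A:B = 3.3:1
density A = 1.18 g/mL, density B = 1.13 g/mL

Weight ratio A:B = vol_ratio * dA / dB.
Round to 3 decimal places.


Weight ratio = 3.3 * 1.18 / 1.13
= 3.446

3.446


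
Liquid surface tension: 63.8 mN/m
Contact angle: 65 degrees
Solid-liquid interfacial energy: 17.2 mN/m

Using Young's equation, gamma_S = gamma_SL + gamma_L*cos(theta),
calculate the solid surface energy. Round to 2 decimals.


gamma_S = 17.2 + 63.8 * cos(65)
= 44.16 mN/m

44.16


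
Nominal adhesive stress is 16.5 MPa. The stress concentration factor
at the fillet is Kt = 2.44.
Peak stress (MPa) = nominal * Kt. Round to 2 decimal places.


Peak = 16.5 * 2.44 = 40.26 MPa

40.26


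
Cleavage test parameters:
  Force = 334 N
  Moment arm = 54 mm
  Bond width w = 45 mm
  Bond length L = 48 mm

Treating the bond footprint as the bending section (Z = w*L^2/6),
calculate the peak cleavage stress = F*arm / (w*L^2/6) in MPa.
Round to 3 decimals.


M = 334 * 54 = 18036 N*mm
Z = 45 * 48^2 / 6 = 103680 / 6 mm^3
sigma = M / Z = 6 * 18036 / 103680 = 108216 / 103680
= 1.044 MPa

1.044


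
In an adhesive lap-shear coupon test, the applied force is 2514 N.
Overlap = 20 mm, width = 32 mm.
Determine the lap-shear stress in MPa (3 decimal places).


stress = F / (overlap * width)
= 2514 / (20 * 32)
= 3.928 MPa

3.928


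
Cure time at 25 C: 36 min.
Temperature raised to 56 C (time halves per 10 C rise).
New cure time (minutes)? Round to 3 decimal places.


Acceleration factor = 2^(31/10) = 8.5742
New time = 36 / 8.5742 = 4.199 min

4.199


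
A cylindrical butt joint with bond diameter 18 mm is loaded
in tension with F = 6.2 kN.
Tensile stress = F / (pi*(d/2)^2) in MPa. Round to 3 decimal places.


Area = pi * (18/2)^2 = 254.4690 mm^2
Stress = 6.2*1000 / 254.4690
= 24.364 MPa

24.364


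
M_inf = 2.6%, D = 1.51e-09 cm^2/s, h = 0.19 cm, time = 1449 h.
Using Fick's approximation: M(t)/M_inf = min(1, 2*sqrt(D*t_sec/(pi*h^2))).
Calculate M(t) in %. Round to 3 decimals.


t = 5216400 s
ratio = min(1, 2*sqrt(1.51e-09*5216400/(pi*0.0361)))
= 0.527079
M(t) = 2.6 * 0.527079 = 1.370%

1.370


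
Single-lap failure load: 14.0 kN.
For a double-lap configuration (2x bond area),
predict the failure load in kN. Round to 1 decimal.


Failure load = 14.0 * 2 = 28.0 kN

28.0


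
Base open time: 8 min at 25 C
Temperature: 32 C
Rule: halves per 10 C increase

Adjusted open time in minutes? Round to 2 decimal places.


Acceleration = 2^((32-25)/10) = 1.6245
Open time = 8 / 1.6245 = 4.92 min

4.92


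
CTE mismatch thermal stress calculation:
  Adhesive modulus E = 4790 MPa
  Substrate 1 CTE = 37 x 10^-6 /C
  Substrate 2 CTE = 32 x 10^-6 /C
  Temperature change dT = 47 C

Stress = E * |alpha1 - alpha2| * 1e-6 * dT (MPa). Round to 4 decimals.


delta_alpha = |37 - 32| = 5 x 10^-6/C
Stress = 4790 * 5e-6 * 47
= 1.1257 MPa

1.1257


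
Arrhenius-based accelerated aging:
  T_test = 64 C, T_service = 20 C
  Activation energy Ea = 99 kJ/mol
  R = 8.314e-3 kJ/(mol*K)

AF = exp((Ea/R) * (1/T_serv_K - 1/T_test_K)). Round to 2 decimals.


T_test_K = 337.15, T_serv_K = 293.15
AF = exp((99/8.314e-3) * (1/293.15 - 1/337.15))
= 200.55

200.55


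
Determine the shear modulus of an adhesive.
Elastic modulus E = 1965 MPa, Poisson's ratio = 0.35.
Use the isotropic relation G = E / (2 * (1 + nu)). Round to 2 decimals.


G = 1965 / (2*(1+0.35)) = 1965 / 2.70
= 727.78 MPa

727.78


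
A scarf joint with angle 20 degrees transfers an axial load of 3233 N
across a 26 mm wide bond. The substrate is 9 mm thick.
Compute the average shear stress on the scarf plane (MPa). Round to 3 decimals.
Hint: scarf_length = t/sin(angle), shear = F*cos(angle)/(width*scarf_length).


scarf_length = 9 / sin(20 deg) = 26.3142 mm
cos(20 deg) = 0.939693
shear stress = 3233 * 0.939693 / (26 * 26.3142)
= 4.440 MPa

4.440


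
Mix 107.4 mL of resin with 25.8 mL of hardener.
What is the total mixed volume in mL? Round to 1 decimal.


Total = 107.4 + 25.8 = 133.2 mL

133.2


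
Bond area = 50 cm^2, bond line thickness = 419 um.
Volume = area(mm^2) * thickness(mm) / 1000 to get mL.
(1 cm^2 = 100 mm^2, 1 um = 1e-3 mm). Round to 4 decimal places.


area_mm2 = 50 * 100 = 5000
blt_mm = 419 * 1e-3 = 0.419
vol_mm3 = 5000 * 0.419 = 2095.0
vol_mL = 2095.0 / 1000 = 2.0950 mL

2.0950


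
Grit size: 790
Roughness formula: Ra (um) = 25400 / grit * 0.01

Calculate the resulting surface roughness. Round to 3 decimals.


Ra = 25400 / 790 * 0.01
= 0.322 um

0.322


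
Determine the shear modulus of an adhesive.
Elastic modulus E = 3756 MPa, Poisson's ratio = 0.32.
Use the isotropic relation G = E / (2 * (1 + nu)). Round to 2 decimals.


G = 3756 / (2*(1+0.32)) = 3756 / 2.64
= 1422.73 MPa

1422.73


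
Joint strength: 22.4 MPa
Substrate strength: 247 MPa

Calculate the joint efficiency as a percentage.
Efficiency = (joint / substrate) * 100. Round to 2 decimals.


Efficiency = (22.4 / 247) * 100 = 9.07%

9.07


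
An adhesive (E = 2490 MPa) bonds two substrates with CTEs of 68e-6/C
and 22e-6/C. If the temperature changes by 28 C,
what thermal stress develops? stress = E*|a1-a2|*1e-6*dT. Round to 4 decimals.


Stress = 2490 * |68 - 22| * 1e-6 * 28
= 3.2071 MPa

3.2071


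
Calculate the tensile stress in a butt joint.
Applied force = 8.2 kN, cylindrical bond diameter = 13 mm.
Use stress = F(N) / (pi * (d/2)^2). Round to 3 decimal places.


A = pi * 6.5^2 = 132.7323 mm^2
sigma = 8200.0 / 132.7323 = 61.778 MPa

61.778


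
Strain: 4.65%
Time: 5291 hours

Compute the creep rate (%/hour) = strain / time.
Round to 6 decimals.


Creep rate = 4.65 / 5291
= 0.000879 %/h

0.000879


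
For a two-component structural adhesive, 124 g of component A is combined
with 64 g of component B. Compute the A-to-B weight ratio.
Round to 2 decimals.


Weight ratio A:B = 124 / 64
= 1.94

1.94


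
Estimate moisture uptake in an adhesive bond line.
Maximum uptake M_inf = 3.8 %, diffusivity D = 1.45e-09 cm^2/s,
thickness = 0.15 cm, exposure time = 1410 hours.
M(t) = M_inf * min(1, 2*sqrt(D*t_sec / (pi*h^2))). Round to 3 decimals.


Convert time: 1410 h = 5076000 s
ratio = min(1, 2*sqrt(1.45e-09*5076000/(pi*0.15^2)))
= 0.645370
M(t) = 3.8 * 0.645370 = 2.452%

2.452


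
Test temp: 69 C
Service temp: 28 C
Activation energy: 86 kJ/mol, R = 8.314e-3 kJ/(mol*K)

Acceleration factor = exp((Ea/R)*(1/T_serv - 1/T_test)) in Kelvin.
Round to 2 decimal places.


AF = exp((86/0.008314)*(1/301.15 - 1/342.15))
= 61.31

61.31


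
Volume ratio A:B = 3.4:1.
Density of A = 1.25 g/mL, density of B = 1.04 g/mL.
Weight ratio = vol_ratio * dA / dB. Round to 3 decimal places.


Wt ratio = 3.4 * 1.25 / 1.04
= 4.087

4.087


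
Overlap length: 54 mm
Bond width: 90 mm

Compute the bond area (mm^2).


Bond area = 54 * 90 = 4860 mm^2

4860


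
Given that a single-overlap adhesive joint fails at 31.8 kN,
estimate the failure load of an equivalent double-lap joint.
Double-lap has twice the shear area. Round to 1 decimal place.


Double-lap factor = 2
Expected load = 31.8 * 2 = 63.6 kN

63.6


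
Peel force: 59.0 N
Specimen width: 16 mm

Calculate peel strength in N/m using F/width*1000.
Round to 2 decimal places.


Peel strength = 59.0 / 16 * 1000 = 3687.50 N/m

3687.50


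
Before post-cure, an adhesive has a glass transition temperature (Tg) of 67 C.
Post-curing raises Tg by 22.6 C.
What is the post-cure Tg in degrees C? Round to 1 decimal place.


Tg_post = Tg_base + delta_Tg
= 67 + 22.6
= 89.6 C

89.6


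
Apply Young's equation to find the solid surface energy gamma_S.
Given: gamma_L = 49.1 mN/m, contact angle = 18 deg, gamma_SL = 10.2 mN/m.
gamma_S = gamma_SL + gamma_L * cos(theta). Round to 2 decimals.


theta_rad = 18 * pi/180 = 0.314159
gamma_S = 10.2 + 49.1 * cos(0.314159)
= 56.90 mN/m

56.90


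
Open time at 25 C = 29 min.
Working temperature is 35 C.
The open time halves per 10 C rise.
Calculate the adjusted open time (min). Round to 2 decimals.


factor = 2^((35 - 25) / 10) = 2.0000
ot = 29 / 2.0000 = 14.50 min

14.50


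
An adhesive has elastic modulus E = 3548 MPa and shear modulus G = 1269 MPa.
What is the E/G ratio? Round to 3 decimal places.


E/G = 3548 / 1269 = 2.796

2.796


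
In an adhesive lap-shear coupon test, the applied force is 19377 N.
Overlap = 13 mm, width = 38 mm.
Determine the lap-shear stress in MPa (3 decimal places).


stress = F / (overlap * width)
= 19377 / (13 * 38)
= 39.225 MPa

39.225


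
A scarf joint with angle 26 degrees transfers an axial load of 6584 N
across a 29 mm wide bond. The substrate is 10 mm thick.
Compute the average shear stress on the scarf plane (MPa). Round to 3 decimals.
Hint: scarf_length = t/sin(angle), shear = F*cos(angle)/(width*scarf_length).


scarf_length = 10 / sin(26 deg) = 22.8117 mm
cos(26 deg) = 0.898794
shear stress = 6584 * 0.898794 / (29 * 22.8117)
= 8.945 MPa

8.945


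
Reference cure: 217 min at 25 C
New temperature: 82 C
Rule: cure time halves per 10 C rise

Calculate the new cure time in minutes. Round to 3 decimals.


factor = 2^((82-25)/10) = 51.9842
t_new = 217 / 51.9842 = 4.174 min

4.174


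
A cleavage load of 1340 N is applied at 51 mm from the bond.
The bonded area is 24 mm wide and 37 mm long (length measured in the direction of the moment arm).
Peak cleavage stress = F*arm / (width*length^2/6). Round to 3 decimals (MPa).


Moment = 1340 * 51 = 68340 N*mm
Section modulus = 24 * 1369 / 6 = 32856 / 6 mm^3
Stress = 68340 / (32856 / 6) = 410040 / 32856
= 12.480 MPa

12.480


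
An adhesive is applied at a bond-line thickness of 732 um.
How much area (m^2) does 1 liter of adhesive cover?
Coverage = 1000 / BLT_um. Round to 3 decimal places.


Coverage = 1000 / 732 = 1.366 m^2

1.366


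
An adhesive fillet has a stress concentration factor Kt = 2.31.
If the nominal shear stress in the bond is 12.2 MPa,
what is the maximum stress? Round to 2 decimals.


Max stress = 12.2 * 2.31 = 28.18 MPa

28.18


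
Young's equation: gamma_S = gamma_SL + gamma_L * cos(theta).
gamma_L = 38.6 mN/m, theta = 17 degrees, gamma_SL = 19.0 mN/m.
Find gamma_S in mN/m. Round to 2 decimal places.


cos(17 deg) = 0.956305
gamma_S = 19.0 + 38.6 * 0.956305
= 55.91 mN/m

55.91


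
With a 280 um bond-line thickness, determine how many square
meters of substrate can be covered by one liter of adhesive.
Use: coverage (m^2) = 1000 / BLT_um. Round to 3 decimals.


Coverage = 1000 / 280 = 3.571 m^2

3.571


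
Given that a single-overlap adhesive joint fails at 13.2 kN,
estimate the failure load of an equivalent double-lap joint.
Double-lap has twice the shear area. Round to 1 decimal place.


Double-lap factor = 2
Expected load = 13.2 * 2 = 26.4 kN

26.4


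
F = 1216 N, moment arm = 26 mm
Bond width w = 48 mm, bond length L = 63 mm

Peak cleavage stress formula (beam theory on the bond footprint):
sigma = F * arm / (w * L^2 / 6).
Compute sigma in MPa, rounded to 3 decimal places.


sigma = (1216 * 26) / (48 * 3969 / 6)
= 31616 * 6 / 190512
= 189696 / 190512
= 0.996 MPa

0.996


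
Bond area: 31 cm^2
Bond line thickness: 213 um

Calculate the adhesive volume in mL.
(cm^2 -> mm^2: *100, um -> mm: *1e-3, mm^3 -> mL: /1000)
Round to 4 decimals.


V = 31*100 * 213*1e-3 / 1000
= 0.6603 mL

0.6603


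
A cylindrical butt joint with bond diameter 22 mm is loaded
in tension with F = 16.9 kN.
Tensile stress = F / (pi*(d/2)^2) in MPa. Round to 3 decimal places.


Area = pi * (22/2)^2 = 380.1327 mm^2
Stress = 16.9*1000 / 380.1327
= 44.458 MPa

44.458


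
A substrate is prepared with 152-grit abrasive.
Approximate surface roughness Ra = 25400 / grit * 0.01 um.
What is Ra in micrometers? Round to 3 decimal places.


Ra = 25400 / 152 * 0.01 = 1.671 um

1.671


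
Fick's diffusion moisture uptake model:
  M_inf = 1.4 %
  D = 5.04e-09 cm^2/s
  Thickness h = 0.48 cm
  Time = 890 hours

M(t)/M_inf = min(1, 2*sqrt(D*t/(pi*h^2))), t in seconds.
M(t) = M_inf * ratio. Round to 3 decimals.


t_sec = 890 * 3600 = 3204000
ratio = 2*sqrt(5.04e-09*3204000/(pi*0.48^2))
= min(1, 0.298728)
= 0.298728
M(t) = 1.4 * 0.298728 = 0.418 %

0.418


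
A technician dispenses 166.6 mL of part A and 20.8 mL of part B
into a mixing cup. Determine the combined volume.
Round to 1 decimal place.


Combined volume = 166.6 + 20.8
= 187.4 mL

187.4


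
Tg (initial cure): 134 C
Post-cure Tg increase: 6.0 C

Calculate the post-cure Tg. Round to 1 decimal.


Post-cure Tg = 134 + 6.0 = 140.0 C

140.0


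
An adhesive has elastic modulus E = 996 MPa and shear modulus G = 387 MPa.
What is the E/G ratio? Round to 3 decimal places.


E/G = 996 / 387 = 2.574

2.574


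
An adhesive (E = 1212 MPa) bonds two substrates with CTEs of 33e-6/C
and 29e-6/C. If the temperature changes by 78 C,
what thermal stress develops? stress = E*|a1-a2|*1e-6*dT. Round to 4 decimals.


Stress = 1212 * |33 - 29| * 1e-6 * 78
= 0.3781 MPa

0.3781


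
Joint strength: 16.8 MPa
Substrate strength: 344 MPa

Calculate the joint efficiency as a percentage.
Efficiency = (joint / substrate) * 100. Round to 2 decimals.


Efficiency = (16.8 / 344) * 100 = 4.88%

4.88


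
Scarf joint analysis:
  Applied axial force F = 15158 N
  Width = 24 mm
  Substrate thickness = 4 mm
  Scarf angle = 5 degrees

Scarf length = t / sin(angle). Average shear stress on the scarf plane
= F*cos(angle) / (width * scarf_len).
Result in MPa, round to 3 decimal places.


Scarf length = 4 / sin(5 deg) = 45.8949 mm
cos(5 deg) = 0.996195
Shear = 15158 * 0.996195 / (24 * 45.8949)
= 13.709 MPa

13.709


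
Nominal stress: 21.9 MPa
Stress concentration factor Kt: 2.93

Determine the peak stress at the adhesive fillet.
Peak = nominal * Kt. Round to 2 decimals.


Peak stress = 21.9 * 2.93
= 64.17 MPa

64.17


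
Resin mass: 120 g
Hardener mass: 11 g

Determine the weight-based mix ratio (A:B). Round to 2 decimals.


Ratio = 120 / 11 = 10.91

10.91


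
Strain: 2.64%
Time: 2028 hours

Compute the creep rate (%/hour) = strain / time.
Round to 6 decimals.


Creep rate = 2.64 / 2028
= 0.001302 %/h

0.001302


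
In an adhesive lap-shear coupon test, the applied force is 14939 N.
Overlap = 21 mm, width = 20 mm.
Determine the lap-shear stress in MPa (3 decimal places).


stress = F / (overlap * width)
= 14939 / (21 * 20)
= 35.569 MPa

35.569


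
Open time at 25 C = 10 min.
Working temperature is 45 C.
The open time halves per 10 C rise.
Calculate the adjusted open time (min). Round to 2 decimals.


factor = 2^((45 - 25) / 10) = 4.0000
ot = 10 / 4.0000 = 2.50 min

2.50


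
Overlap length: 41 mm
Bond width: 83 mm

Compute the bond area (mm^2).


Bond area = 41 * 83 = 3403 mm^2

3403


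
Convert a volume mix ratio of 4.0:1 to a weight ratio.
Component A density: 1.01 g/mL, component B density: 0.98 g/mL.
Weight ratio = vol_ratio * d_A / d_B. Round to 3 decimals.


= 4.0 * 1.01 / 0.98 = 4.122

4.122


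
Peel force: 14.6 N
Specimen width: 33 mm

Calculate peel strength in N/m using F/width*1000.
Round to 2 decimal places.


Peel strength = 14.6 / 33 * 1000 = 442.42 N/m

442.42


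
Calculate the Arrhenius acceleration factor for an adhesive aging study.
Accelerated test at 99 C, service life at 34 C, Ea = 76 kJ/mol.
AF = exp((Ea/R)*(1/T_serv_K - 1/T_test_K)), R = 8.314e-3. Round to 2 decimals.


T_test = 372.15 K, T_serv = 307.15 K
Ea/R = 76 / 0.008314 = 9141.21
AF = exp(9141.21 * (1/307.15 - 1/372.15))
= 180.94

180.94


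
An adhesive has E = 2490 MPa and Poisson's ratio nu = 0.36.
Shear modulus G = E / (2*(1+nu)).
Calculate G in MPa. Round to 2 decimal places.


G = 2490 / (2*(1+0.36))
= 2490 / 2.72
= 915.44 MPa

915.44


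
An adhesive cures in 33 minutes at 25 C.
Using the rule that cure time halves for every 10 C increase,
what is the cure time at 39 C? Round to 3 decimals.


Factor = 2^((39 - 25) / 10) = 2.6390
Cure time = 33 / 2.6390
= 12.505 minutes

12.505


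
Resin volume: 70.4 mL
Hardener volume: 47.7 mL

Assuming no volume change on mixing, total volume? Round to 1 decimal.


V_total = 70.4 + 47.7 = 118.1 mL

118.1


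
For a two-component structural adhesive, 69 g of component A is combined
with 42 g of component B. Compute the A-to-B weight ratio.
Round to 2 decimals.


Weight ratio A:B = 69 / 42
= 1.64

1.64


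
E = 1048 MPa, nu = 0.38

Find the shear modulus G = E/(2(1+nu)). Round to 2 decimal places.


G = 1048 / (2 * 1.38)
= 379.71 MPa

379.71


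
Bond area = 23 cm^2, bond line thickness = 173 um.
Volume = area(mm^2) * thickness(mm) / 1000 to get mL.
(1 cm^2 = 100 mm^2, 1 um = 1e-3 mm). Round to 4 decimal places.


area_mm2 = 23 * 100 = 2300
blt_mm = 173 * 1e-3 = 0.173
vol_mm3 = 2300 * 0.173 = 397.9
vol_mL = 397.9 / 1000 = 0.3979 mL

0.3979


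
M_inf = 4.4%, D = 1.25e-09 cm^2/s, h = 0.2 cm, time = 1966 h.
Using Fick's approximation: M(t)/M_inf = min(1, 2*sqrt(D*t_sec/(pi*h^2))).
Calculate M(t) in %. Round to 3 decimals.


t = 7077600 s
ratio = min(1, 2*sqrt(1.25e-09*7077600/(pi*0.0400)))
= 0.530668
M(t) = 4.4 * 0.530668 = 2.335%

2.335


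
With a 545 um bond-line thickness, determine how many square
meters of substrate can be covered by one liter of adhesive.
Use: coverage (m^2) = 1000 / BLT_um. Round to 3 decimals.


Coverage = 1000 / 545 = 1.835 m^2

1.835


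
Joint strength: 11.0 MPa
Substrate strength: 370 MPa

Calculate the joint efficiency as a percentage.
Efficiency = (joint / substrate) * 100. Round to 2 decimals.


Efficiency = (11.0 / 370) * 100 = 2.97%

2.97


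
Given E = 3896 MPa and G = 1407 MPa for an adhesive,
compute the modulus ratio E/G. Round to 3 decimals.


E/G ratio = 3896 / 1407 = 2.769

2.769


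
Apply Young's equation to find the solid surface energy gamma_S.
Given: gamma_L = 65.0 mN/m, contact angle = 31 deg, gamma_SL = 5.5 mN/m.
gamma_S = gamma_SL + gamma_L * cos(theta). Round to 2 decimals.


theta_rad = 31 * pi/180 = 0.541052
gamma_S = 5.5 + 65.0 * cos(0.541052)
= 61.22 mN/m

61.22


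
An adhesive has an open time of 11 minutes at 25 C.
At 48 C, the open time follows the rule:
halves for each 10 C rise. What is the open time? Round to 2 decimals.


Factor = 2^((48-25)/10) = 4.9246
Open time = 11 / 4.9246 = 2.23 min

2.23


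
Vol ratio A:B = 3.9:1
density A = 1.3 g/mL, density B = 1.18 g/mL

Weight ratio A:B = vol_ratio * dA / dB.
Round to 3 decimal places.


Weight ratio = 3.9 * 1.3 / 1.18
= 4.297

4.297


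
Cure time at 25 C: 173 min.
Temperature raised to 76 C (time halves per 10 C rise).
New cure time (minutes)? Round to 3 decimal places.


Acceleration factor = 2^(51/10) = 34.2968
New time = 173 / 34.2968 = 5.044 min

5.044


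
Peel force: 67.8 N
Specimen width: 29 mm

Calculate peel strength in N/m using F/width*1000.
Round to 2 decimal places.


Peel strength = 67.8 / 29 * 1000 = 2337.93 N/m

2337.93


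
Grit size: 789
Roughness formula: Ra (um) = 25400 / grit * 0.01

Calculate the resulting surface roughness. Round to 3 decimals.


Ra = 25400 / 789 * 0.01
= 0.322 um

0.322


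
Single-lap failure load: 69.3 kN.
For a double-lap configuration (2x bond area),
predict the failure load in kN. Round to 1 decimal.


Failure load = 69.3 * 2 = 138.6 kN

138.6


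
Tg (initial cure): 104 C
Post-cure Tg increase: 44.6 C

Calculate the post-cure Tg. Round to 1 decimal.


Post-cure Tg = 104 + 44.6 = 148.6 C

148.6


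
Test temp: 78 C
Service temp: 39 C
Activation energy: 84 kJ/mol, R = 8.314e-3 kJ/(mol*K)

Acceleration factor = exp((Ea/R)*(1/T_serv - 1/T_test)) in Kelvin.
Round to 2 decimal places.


AF = exp((84/0.008314)*(1/312.15 - 1/351.15))
= 36.41

36.41


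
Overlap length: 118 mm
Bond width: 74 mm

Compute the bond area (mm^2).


Bond area = 118 * 74 = 8732 mm^2

8732


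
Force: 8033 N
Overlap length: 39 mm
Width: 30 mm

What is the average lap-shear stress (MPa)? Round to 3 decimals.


Average shear stress = F / (overlap * width)
= 8033 / (39 * 30)
= 6.866 MPa

6.866


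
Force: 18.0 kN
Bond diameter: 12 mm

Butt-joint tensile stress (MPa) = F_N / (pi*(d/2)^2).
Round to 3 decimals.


F_N = 18.0 * 1000 = 18000.0 N
A = pi*(6.0)^2 = 113.0973 mm^2
stress = 18000.0 / 113.0973 = 159.155 MPa

159.155


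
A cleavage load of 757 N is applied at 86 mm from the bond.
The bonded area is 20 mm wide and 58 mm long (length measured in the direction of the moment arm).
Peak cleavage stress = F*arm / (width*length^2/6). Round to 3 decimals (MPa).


Moment = 757 * 86 = 65102 N*mm
Section modulus = 20 * 3364 / 6 = 67280 / 6 mm^3
Stress = 65102 / (67280 / 6) = 390612 / 67280
= 5.806 MPa

5.806


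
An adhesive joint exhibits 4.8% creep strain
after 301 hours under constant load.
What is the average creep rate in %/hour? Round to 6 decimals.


Creep rate = strain / time
= 4.8 / 301
= 0.015947 %/h

0.015947


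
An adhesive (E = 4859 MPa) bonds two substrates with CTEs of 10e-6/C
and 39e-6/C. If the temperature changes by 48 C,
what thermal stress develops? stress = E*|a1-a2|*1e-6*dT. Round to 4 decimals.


Stress = 4859 * |10 - 39| * 1e-6 * 48
= 6.7637 MPa

6.7637


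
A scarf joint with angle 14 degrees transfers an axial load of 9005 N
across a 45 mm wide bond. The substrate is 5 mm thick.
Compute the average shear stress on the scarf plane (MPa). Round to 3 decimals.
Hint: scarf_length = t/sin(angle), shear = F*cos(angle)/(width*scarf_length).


scarf_length = 5 / sin(14 deg) = 20.6678 mm
cos(14 deg) = 0.970296
shear stress = 9005 * 0.970296 / (45 * 20.6678)
= 9.395 MPa

9.395


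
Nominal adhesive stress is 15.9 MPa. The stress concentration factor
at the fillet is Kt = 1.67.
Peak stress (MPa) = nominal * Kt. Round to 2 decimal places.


Peak = 15.9 * 1.67 = 26.55 MPa

26.55


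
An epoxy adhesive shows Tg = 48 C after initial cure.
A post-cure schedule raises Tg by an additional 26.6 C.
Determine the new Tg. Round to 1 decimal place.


New Tg = 48 + 26.6
= 74.6 C

74.6


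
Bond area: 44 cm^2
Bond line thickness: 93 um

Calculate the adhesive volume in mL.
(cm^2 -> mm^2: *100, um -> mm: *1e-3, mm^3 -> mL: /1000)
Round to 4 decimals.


V = 44*100 * 93*1e-3 / 1000
= 0.4092 mL

0.4092


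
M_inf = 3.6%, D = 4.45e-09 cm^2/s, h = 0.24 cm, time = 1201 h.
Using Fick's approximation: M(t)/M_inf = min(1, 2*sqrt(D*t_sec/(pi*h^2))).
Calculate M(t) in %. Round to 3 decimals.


t = 4323600 s
ratio = min(1, 2*sqrt(4.45e-09*4323600/(pi*0.0576)))
= 0.652149
M(t) = 3.6 * 0.652149 = 2.348%

2.348


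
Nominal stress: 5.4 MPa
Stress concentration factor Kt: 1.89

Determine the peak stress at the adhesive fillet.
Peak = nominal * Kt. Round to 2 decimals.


Peak stress = 5.4 * 1.89
= 10.21 MPa

10.21


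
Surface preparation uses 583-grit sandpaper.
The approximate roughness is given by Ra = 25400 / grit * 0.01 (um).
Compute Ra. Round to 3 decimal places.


Ra = 25400 / 583 * 0.01
= 254 / 583
= 0.436 um

0.436


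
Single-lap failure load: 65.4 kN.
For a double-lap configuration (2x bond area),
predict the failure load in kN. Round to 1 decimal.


Failure load = 65.4 * 2 = 130.8 kN

130.8


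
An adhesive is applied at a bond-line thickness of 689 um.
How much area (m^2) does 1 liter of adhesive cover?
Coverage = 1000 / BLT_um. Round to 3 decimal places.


Coverage = 1000 / 689 = 1.451 m^2

1.451


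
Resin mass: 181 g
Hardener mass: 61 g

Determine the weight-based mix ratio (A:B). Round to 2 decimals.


Ratio = 181 / 61 = 2.97

2.97


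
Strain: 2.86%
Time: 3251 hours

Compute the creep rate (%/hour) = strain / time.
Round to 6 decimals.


Creep rate = 2.86 / 3251
= 0.000880 %/h

0.000880


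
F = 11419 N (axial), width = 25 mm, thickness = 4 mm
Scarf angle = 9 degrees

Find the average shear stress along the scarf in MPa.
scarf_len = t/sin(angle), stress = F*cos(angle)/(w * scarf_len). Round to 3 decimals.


scarf_len = 4/sin(9 deg) = 25.5698
cos(9 deg) = 0.987688
stress = 11419*0.987688/(25*25.5698) = 17.643 MPa

17.643


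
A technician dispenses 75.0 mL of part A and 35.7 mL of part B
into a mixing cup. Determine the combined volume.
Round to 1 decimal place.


Combined volume = 75.0 + 35.7
= 110.7 mL

110.7


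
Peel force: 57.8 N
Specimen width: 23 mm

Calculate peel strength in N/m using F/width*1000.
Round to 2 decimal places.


Peel strength = 57.8 / 23 * 1000 = 2513.04 N/m

2513.04


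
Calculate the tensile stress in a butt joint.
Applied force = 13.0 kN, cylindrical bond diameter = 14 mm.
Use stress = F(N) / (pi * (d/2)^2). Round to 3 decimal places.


A = pi * 7.0^2 = 153.9380 mm^2
sigma = 13000.0 / 153.9380 = 84.450 MPa

84.450


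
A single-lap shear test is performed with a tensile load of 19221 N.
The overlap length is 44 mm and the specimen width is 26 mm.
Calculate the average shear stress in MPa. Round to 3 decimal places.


Shear stress = F / (overlap * width)
= 19221 / (44 * 26)
= 19221 / 1144
= 16.802 MPa

16.802


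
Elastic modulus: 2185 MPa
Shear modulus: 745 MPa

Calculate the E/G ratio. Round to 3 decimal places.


E / G = 2185 / 745 = 2.933

2.933


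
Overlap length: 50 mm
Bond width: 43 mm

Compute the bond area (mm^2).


Bond area = 50 * 43 = 2150 mm^2

2150


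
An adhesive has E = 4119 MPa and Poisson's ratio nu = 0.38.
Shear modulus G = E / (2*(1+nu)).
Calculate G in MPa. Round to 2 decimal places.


G = 4119 / (2*(1+0.38))
= 4119 / 2.76
= 1492.39 MPa

1492.39


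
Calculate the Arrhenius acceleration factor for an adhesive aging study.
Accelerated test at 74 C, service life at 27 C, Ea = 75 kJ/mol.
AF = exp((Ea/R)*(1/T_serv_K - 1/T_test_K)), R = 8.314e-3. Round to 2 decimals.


T_test = 347.15 K, T_serv = 300.15 K
Ea/R = 75 / 0.008314 = 9020.93
AF = exp(9020.93 * (1/300.15 - 1/347.15))
= 58.50

58.50


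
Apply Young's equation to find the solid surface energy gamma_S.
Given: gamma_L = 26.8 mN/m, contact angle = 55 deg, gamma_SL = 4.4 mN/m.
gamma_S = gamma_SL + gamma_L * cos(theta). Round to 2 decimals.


theta_rad = 55 * pi/180 = 0.959931
gamma_S = 4.4 + 26.8 * cos(0.959931)
= 19.77 mN/m

19.77


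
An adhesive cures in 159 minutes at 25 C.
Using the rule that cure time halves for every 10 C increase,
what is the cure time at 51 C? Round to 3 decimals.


Factor = 2^((51 - 25) / 10) = 6.0629
Cure time = 159 / 6.0629
= 26.225 minutes

26.225


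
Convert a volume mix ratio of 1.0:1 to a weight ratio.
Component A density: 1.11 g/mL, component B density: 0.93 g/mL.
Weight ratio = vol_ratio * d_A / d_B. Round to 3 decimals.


= 1.0 * 1.11 / 0.93 = 1.194

1.194


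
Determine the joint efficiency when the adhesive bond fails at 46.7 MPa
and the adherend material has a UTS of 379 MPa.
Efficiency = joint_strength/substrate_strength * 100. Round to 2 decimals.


Joint efficiency = 46.7 / 379 * 100
= 12.32%

12.32


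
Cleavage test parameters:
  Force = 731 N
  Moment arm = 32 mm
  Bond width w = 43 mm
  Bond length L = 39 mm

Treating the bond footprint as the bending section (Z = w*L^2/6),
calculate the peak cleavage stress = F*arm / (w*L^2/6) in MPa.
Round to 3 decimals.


M = 731 * 32 = 23392 N*mm
Z = 43 * 39^2 / 6 = 65403 / 6 mm^3
sigma = M / Z = 6 * 23392 / 65403 = 140352 / 65403
= 2.146 MPa

2.146


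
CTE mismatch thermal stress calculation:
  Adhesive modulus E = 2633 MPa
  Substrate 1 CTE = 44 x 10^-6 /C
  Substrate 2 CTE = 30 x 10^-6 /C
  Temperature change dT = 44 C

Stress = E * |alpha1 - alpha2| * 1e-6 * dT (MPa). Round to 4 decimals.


delta_alpha = |44 - 30| = 14 x 10^-6/C
Stress = 2633 * 14e-6 * 44
= 1.6219 MPa

1.6219


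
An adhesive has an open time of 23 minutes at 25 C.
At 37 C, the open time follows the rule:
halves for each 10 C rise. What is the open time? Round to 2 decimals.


Factor = 2^((37-25)/10) = 2.2974
Open time = 23 / 2.2974 = 10.01 min

10.01


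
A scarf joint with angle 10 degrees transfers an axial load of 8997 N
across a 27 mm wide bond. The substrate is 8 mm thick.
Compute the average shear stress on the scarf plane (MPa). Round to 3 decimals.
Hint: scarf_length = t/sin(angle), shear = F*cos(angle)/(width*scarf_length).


scarf_length = 8 / sin(10 deg) = 46.0702 mm
cos(10 deg) = 0.984808
shear stress = 8997 * 0.984808 / (27 * 46.0702)
= 7.123 MPa

7.123


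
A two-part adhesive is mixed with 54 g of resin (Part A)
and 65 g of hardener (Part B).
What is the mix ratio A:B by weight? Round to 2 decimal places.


Mix ratio = mass_A / mass_B
= 54 / 65
= 0.83

0.83


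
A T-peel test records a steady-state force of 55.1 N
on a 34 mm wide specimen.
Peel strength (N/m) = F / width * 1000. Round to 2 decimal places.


Peel strength = 55.1 / 34 * 1000
= 1620.59 N/m

1620.59


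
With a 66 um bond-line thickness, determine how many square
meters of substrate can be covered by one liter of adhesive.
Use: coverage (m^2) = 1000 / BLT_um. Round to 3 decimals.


Coverage = 1000 / 66 = 15.152 m^2

15.152


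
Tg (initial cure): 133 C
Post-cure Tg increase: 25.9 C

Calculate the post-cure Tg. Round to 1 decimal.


Post-cure Tg = 133 + 25.9 = 158.9 C

158.9


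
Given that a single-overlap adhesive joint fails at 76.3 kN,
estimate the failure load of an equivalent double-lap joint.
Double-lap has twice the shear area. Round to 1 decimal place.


Double-lap factor = 2
Expected load = 76.3 * 2 = 152.6 kN

152.6


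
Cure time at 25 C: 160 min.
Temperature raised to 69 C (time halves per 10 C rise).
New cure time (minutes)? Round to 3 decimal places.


Acceleration factor = 2^(44/10) = 21.1121
New time = 160 / 21.1121 = 7.579 min

7.579


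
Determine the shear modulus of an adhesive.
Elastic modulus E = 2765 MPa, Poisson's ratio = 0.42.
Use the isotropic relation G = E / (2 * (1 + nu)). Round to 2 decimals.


G = 2765 / (2*(1+0.42)) = 2765 / 2.84
= 973.59 MPa

973.59


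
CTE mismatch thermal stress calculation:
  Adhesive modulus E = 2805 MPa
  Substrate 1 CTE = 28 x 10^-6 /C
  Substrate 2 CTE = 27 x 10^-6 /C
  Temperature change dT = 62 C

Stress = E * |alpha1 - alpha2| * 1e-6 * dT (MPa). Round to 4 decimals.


delta_alpha = |28 - 27| = 1 x 10^-6/C
Stress = 2805 * 1e-6 * 62
= 0.1739 MPa

0.1739


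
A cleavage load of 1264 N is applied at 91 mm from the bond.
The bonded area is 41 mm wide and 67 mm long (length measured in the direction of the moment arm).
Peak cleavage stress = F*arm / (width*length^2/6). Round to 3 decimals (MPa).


Moment = 1264 * 91 = 115024 N*mm
Section modulus = 41 * 4489 / 6 = 184049 / 6 mm^3
Stress = 115024 / (184049 / 6) = 690144 / 184049
= 3.750 MPa

3.750


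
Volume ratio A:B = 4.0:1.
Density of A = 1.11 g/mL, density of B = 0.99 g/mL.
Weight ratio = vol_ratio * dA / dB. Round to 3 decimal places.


Wt ratio = 4.0 * 1.11 / 0.99
= 4.485

4.485


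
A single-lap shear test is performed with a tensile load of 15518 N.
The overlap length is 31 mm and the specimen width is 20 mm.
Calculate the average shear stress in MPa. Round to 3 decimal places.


Shear stress = F / (overlap * width)
= 15518 / (31 * 20)
= 15518 / 620
= 25.029 MPa

25.029


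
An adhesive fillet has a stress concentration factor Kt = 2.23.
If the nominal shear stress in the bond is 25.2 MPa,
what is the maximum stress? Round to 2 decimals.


Max stress = 25.2 * 2.23 = 56.20 MPa

56.20


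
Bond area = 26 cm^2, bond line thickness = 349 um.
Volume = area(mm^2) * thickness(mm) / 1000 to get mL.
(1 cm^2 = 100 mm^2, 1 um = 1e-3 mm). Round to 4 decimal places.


area_mm2 = 26 * 100 = 2600
blt_mm = 349 * 1e-3 = 0.349
vol_mm3 = 2600 * 0.349 = 907.4
vol_mL = 907.4 / 1000 = 0.9074 mL

0.9074


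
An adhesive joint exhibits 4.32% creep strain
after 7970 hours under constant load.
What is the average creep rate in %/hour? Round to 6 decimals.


Creep rate = strain / time
= 4.32 / 7970
= 0.000542 %/h

0.000542


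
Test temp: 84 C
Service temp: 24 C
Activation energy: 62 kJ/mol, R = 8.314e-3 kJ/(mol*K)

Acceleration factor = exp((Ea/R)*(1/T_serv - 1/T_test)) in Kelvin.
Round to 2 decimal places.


AF = exp((62/0.008314)*(1/297.15 - 1/357.15))
= 67.77

67.77


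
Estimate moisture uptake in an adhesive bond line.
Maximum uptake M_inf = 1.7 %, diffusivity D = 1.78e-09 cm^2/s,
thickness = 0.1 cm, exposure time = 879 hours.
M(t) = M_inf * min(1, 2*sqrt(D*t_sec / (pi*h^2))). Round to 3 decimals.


Convert time: 879 h = 3164400 s
ratio = min(1, 2*sqrt(1.78e-09*3164400/(pi*0.1^2)))
= 0.846858
M(t) = 1.7 * 0.846858 = 1.440%

1.440


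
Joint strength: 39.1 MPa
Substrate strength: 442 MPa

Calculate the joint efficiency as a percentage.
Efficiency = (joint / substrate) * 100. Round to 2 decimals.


Efficiency = (39.1 / 442) * 100 = 8.85%

8.85


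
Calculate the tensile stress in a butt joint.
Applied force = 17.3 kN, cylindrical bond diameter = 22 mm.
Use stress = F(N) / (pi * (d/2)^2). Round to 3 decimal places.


A = pi * 11.0^2 = 380.1327 mm^2
sigma = 17300.0 / 380.1327 = 45.510 MPa

45.510


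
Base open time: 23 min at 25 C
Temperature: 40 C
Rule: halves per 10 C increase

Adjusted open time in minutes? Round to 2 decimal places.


Acceleration = 2^((40-25)/10) = 2.8284
Open time = 23 / 2.8284 = 8.13 min

8.13


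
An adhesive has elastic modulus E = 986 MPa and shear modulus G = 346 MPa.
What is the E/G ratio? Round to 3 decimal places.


E/G = 986 / 346 = 2.850

2.850


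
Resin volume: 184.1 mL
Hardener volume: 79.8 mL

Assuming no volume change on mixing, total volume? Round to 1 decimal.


V_total = 184.1 + 79.8 = 263.9 mL

263.9


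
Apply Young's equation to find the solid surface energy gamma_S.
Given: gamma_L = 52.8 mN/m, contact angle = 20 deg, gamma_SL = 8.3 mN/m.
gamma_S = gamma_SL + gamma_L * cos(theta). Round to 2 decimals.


theta_rad = 20 * pi/180 = 0.349066
gamma_S = 8.3 + 52.8 * cos(0.349066)
= 57.92 mN/m

57.92


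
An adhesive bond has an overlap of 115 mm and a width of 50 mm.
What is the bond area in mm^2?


Bond area = overlap * width
= 115 * 50
= 5750 mm^2

5750


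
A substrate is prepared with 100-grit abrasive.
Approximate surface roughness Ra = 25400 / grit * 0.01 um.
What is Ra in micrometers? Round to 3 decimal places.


Ra = 25400 / 100 * 0.01 = 2.540 um

2.540


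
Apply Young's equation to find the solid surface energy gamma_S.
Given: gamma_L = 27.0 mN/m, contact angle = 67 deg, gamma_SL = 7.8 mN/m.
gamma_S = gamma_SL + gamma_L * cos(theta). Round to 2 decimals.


theta_rad = 67 * pi/180 = 1.169371
gamma_S = 7.8 + 27.0 * cos(1.169371)
= 18.35 mN/m

18.35


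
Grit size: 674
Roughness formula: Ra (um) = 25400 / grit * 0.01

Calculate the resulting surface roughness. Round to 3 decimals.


Ra = 25400 / 674 * 0.01
= 0.377 um

0.377


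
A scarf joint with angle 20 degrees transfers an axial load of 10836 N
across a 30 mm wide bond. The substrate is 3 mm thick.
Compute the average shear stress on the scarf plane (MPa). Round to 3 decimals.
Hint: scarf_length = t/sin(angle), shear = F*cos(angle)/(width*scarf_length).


scarf_length = 3 / sin(20 deg) = 8.7714 mm
cos(20 deg) = 0.939693
shear stress = 10836 * 0.939693 / (30 * 8.7714)
= 38.696 MPa

38.696


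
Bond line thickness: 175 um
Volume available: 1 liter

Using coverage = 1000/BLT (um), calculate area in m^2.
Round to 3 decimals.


1 L = 1e6 mm^3, thickness = 175 um = 0.175 mm
Area = 1e6 / 0.175 mm^2 = (1e6 / 0.175) / 1e6 m^2 = 1000 / 175 m^2
= 5.714 m^2

5.714


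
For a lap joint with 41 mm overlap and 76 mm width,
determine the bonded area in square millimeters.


Area = 41 * 76 = 3116 mm^2

3116


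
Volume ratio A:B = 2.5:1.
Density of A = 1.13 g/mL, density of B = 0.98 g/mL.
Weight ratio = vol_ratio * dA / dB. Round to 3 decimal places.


Wt ratio = 2.5 * 1.13 / 0.98
= 2.883

2.883


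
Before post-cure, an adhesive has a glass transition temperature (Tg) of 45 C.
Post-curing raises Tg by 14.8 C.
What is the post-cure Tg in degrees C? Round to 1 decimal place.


Tg_post = Tg_base + delta_Tg
= 45 + 14.8
= 59.8 C

59.8


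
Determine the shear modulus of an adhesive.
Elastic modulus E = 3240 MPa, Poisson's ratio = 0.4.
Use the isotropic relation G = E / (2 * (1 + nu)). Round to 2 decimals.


G = 3240 / (2*(1+0.4)) = 3240 / 2.80
= 1157.14 MPa

1157.14


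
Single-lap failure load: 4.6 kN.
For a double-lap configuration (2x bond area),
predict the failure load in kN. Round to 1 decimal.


Failure load = 4.6 * 2 = 9.2 kN

9.2


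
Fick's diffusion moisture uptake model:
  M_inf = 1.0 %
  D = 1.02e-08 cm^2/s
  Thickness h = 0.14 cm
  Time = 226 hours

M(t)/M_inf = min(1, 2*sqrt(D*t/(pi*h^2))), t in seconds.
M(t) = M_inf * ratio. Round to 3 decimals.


t_sec = 226 * 3600 = 813600
ratio = 2*sqrt(1.02e-08*813600/(pi*0.14^2))
= min(1, 0.734231)
= 0.734231
M(t) = 1.0 * 0.734231 = 0.734 %

0.734


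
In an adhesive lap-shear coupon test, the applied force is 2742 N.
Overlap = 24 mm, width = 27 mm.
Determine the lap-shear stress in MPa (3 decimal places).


stress = F / (overlap * width)
= 2742 / (24 * 27)
= 4.231 MPa

4.231


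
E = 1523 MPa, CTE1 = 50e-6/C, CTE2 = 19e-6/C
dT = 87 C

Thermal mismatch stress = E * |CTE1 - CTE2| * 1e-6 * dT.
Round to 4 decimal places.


= 1523 * 31e-6 * 87
= 4.1075 MPa

4.1075


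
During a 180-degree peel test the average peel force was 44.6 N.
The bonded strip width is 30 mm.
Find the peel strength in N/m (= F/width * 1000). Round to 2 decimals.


Peel strength = F/width * 1000
= 44.6 / 30 * 1000
= 1486.67 N/m

1486.67


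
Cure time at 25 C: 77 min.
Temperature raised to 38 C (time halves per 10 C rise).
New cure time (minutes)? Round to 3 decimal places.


Acceleration factor = 2^(13/10) = 2.4623
New time = 77 / 2.4623 = 31.272 min

31.272


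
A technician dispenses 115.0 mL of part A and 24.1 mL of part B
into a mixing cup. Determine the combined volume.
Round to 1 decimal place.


Combined volume = 115.0 + 24.1
= 139.1 mL

139.1


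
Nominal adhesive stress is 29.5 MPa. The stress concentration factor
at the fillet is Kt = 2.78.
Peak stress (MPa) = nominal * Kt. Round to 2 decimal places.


Peak = 29.5 * 2.78 = 82.01 MPa

82.01


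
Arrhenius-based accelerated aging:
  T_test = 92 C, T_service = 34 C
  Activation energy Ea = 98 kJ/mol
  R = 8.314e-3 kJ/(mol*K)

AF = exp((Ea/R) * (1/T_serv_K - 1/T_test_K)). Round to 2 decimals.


T_test_K = 365.15, T_serv_K = 307.15
AF = exp((98/8.314e-3) * (1/307.15 - 1/365.15))
= 443.94

443.94
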